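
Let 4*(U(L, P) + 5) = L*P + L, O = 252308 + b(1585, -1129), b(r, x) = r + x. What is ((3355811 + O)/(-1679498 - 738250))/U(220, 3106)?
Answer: -721715/82628955648 ≈ -8.7344e-6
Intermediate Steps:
O = 252764 (O = 252308 + (1585 - 1129) = 252308 + 456 = 252764)
U(L, P) = -5 + L/4 + L*P/4 (U(L, P) = -5 + (L*P + L)/4 = -5 + (L + L*P)/4 = -5 + (L/4 + L*P/4) = -5 + L/4 + L*P/4)
((3355811 + O)/(-1679498 - 738250))/U(220, 3106) = ((3355811 + 252764)/(-1679498 - 738250))/(-5 + (¼)*220 + (¼)*220*3106) = (3608575/(-2417748))/(-5 + 55 + 170830) = (3608575*(-1/2417748))/170880 = -3608575/2417748*1/170880 = -721715/82628955648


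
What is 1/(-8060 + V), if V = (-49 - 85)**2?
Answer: 1/9896 ≈ 0.00010105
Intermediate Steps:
V = 17956 (V = (-134)**2 = 17956)
1/(-8060 + V) = 1/(-8060 + 17956) = 1/9896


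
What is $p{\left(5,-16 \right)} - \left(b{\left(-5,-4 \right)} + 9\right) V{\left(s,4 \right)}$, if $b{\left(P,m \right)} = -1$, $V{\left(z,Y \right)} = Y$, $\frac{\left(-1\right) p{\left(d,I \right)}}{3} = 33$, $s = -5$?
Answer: $-131$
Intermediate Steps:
$p{\left(d,I \right)} = -99$ ($p{\left(d,I \right)} = \left(-3\right) 33 = -99$)
$p{\left(5,-16 \right)} - \left(b{\left(-5,-4 \right)} + 9\right) V{\left(s,4 \right)} = -99 - \left(-1 + 9\right) 4 = -99 - 8 \cdot 4 = -99 - 32 = -131$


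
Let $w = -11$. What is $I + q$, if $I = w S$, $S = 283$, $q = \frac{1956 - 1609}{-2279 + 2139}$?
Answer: $- \frac{436167}{140} \approx -3115.5$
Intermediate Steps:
$q = - \frac{347}{140}$ ($q = \frac{347}{-140} = 347 \left(- \frac{1}{140}\right) = - \frac{347}{140} \approx -2.4786$)
$I = -3113$ ($I = \left(-11\right) 283 = -3113$)
$I + q = -3113 - \frac{347}{140} = - \frac{436167}{140}$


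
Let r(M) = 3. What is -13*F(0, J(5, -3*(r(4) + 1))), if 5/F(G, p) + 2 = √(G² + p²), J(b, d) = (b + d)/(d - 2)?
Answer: 130/3 ≈ 43.333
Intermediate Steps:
J(b, d) = (b + d)/(-2 + d)
F(G, p) = 5/(-2 + √(G² + p²))
-13*F(0, J(5, -3*(r(4) + 1))) = -65/(-2 + √(0² + ((5 - 3*(3 + 1))/(-2 - 3*(3 + 1)))²)) = -65/(-2 + √(0 + ((5 - 3*4)/(-2 - 3*4))²)) = -65/(-2 + √(0 + ((5 - 12)/(-2 - 12))²)) = -65/(-2 + √(0 + (-7/(-14))²)) = -65/(-2 + √(0 + (-1/14*(-7))²)) = -65/(-2 + √(0 + (½)²)) = -65/(-2 + √(0 + ¼)) = -65/(-2 + √(¼)) = -65/(-2 + ½) = -65/(-3/2) = -65*(-2)/3 = -13*(-10/3) = 130/3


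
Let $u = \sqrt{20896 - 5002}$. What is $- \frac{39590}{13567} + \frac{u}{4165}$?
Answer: $- \frac{39590}{13567} + \frac{3 \sqrt{1766}}{4165} \approx -2.8878$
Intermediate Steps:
$u = 3 \sqrt{1766}$ ($u = \sqrt{15894} = 3 \sqrt{1766} \approx 126.07$)
$- \frac{39590}{13567} + \frac{u}{4165} = - \frac{39590}{13567} + \frac{3 \sqrt{1766}}{4165}$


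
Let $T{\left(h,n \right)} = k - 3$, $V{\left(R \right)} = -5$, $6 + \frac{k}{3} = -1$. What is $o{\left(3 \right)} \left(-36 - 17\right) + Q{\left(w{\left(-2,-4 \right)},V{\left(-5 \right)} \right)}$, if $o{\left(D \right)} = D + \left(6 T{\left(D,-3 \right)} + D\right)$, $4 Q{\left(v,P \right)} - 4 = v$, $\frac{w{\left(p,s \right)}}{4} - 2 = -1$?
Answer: $7316$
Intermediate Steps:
$k = -21$ ($k = -18 + 3 \left(-1\right) = -18 - 3 = -21$)
$w{\left(p,s \right)} = 4$ ($w{\left(p,s \right)} = 8 + 4 \left(-1\right) = 8 - 4 = 4$)
$Q{\left(v,P \right)} = 1 + \frac{v}{4}$
$T{\left(h,n \right)} = -24$ ($T{\left(h,n \right)} = -21 - 3 = -24$)
$o{\left(D \right)} = -144 + 2 D$ ($o{\left(D \right)} = D + \left(6 \left(-24\right) + D\right) = D + \left(-144 + D\right) = -144 + 2 D$)
$o{\left(3 \right)} \left(-36 - 17\right) + Q{\left(w{\left(-2,-4 \right)},V{\left(-5 \right)} \right)} = \left(-144 + 2 \cdot 3\right) \left(-36 - 17\right) + \left(1 + \frac{1}{4} \cdot 4\right) = \left(-144 + 6\right) \left(-53\right) + \left(1 + 1\right) = \left(-138\right) \left(-53\right) + 2 = 7314 + 2 = 7316$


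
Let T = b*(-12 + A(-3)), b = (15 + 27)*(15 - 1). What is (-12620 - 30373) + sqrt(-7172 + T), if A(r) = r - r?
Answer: -42993 + 2*I*sqrt(3557) ≈ -42993.0 + 119.28*I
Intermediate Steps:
A(r) = 0
b = 588 (b = 42*14 = 588)
T = -7056 (T = 588*(-12 + 0) = 588*(-12) = -7056)
(-12620 - 30373) + sqrt(-7172 + T) = (-12620 - 30373) + sqrt(-7172 - 7056) = -42993 + sqrt(-14228) = -42993 + 2*I*sqrt(3557)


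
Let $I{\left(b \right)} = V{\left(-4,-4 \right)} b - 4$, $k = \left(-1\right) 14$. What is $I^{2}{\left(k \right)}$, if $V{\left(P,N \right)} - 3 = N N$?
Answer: $72900$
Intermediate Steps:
$V{\left(P,N \right)} = 3 + N^{2}$ ($V{\left(P,N \right)} = 3 + N N = 3 + N^{2}$)
$k = -14$
$I{\left(b \right)} = -4 + 19 b$ ($I{\left(b \right)} = \left(3 + \left(-4\right)^{2}\right) b - 4 = \left(3 + 16\right) b - 4 = 19 b - 4 = -4 + 19 b$)
$I^{2}{\left(k \right)} = \left(-4 + 19 \left(-14\right)\right)^{2} = \left(-4 - 266\right)^{2} = \left(-270\right)^{2} = 72900$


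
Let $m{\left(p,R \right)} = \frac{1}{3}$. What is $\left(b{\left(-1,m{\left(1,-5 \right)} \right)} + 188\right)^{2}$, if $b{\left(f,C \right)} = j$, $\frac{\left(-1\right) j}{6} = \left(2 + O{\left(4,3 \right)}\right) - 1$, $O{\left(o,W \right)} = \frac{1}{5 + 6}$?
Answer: $\frac{3984016}{121} \approx 32926.0$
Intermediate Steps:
$O{\left(o,W \right)} = \frac{1}{11}$
$m{\left(p,R \right)} = \frac{1}{3}$
$j = - \frac{72}{11}$ ($j = - 6 \left(\left(2 + \frac{1}{11}\right) - 1\right) = - 6 \left(\frac{23}{11} - 1\right) = \left(-6\right) \frac{12}{11} = - \frac{72}{11} \approx -6.5455$)
$b{\left(f,C \right)} = - \frac{72}{11}$
$\left(b{\left(-1,m{\left(1,-5 \right)} \right)} + 188\right)^{2} = \left(- \frac{72}{11} + 188\right)^{2} = \left(\frac{1996}{11}\right)^{2} = \frac{3984016}{121}$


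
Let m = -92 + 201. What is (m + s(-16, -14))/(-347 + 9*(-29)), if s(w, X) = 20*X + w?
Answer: 187/608 ≈ 0.30757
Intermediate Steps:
s(w, X) = w + 20*X
m = 109
(m + s(-16, -14))/(-347 + 9*(-29)) = (109 + (-16 + 20*(-14)))/(-347 + 9*(-29)) = (109 + (-16 - 280))/(-347 - 261) = (109 - 296)/(-608) = -187*(-1/608) = 187/608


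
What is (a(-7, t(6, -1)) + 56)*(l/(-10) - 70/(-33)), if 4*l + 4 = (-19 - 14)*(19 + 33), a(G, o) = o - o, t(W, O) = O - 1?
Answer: 83384/33 ≈ 2526.8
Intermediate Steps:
t(W, O) = -1 + O
a(G, o) = 0
l = -430 (l = -1 + ((-19 - 14)*(19 + 33))/4 = -1 + (-33*52)/4 = -1 + (¼)*(-1716) = -1 - 429 = -430)
(a(-7, t(6, -1)) + 56)*(l/(-10) - 70/(-33)) = (0 + 56)*(-430/(-10) - 70/(-33)) = 56*(-430*(-⅒) - 70*(-1/33)) = 56*(43 + 70/33) = 56*(1489/33) = 83384/33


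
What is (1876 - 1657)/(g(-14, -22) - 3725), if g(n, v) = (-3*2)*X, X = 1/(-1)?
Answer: -219/3719 ≈ -0.058887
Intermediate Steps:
X = -1
g(n, v) = 6 (g(n, v) = -3*2*(-1) = -6*(-1) = 6)
(1876 - 1657)/(g(-14, -22) - 3725) = (1876 - 1657)/(6 - 3725) = 219/(-3719) = 219*(-1/3719) = -219/3719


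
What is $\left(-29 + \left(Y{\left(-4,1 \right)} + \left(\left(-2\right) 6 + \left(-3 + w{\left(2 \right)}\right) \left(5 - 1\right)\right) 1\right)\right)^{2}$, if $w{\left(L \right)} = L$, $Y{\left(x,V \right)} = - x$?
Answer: $1681$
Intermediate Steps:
$\left(-29 + \left(Y{\left(-4,1 \right)} + \left(\left(-2\right) 6 + \left(-3 + w{\left(2 \right)}\right) \left(5 - 1\right)\right) 1\right)\right)^{2} = \left(-29 + \left(\left(-1\right) \left(-4\right) + \left(\left(-2\right) 6 + \left(-3 + 2\right) \left(5 - 1\right)\right) 1\right)\right)^{2} = \left(-29 + \left(4 + \left(-12 - 4\right) 1\right)\right)^{2} = \left(-29 + \left(4 - 16\right)\right)^{2} = \left(-29 - 12\right)^{2} = \left(-41\right)^{2} = 1681$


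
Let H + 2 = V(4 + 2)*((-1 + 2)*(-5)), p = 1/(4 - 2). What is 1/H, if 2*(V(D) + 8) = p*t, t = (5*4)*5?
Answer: -1/87 ≈ -0.011494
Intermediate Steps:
t = 100 (t = 20*5 = 100)
p = ½ (p = 1/2 = ½ ≈ 0.50000)
V(D) = 17 (V(D) = -8 + ((½)*100)/2 = -8 + (½)*50 = -8 + 25 = 17)
H = -87 (H = -2 + 17*((-1 + 2)*(-5)) = -2 + 17*(1*(-5)) = -2 + 17*(-5) = -2 - 85 = -87)
1/H = 1/(-87) = -1/87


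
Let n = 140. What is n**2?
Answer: 19600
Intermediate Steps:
n**2 = 140**2 = 19600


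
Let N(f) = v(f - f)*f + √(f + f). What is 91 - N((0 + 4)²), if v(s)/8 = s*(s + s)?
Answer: 91 - 4*√2 ≈ 85.343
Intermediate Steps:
v(s) = 16*s² (v(s) = 8*(s*(s + s)) = 8*(s*(2*s)) = 8*(2*s²) = 16*s²)
N(f) = √2*√f (N(f) = (16*(f - f)²)*f + √(f + f) = (16*0²)*f + √(2*f) = (16*0)*f + √2*√f = 0*f + √2*√f = 0 + √2*√f = √2*√f)
91 - N((0 + 4)²) = 91 - √2*√((0 + 4)²) = 91 - √2*√(4²) = 91 - √2*√16 = 91 - √2*4 = 91 - 4*√2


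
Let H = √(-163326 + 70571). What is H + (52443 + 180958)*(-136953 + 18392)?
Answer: -27672255961 + I*√92755 ≈ -2.7672e+10 + 304.56*I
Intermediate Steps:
H = I*√92755 (H = √(-92755) = I*√92755 ≈ 304.56*I)
H + (52443 + 180958)*(-136953 + 18392) = I*√92755 + (52443 + 180958)*(-136953 + 18392) = I*√92755 + 233401*(-118561) = I*√92755 - 27672255961 = -27672255961 + I*√92755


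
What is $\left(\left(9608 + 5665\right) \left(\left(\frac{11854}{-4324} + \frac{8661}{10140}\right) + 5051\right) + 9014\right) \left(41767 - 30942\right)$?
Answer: $\frac{610085176627788665}{730756} \approx 8.3487 \cdot 10^{11}$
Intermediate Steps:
$\left(\left(9608 + 5665\right) \left(\left(\frac{11854}{-4324} + \frac{8661}{10140}\right) + 5051\right) + 9014\right) \left(41767 - 30942\right) = \left(15273 \left(\left(11854 \left(- \frac{1}{4324}\right) + 8661 \cdot \frac{1}{10140}\right) + 5051\right) + 9014\right) 10825 = \left(15273 \left(\left(- \frac{5927}{2162} + \frac{2887}{3380}\right) + 5051\right) + 9014\right) 10825 = \left(15273 \left(- \frac{6895783}{3653780} + 5051\right) + 9014\right) 10825 = \left(15273 \cdot \frac{18448346997}{3653780} + 9014\right) 10825 = \left(\frac{281761603685181}{3653780} + 9014\right) 10825 = \frac{281794538858101}{3653780} \cdot 10825 = \frac{610085176627788665}{730756}$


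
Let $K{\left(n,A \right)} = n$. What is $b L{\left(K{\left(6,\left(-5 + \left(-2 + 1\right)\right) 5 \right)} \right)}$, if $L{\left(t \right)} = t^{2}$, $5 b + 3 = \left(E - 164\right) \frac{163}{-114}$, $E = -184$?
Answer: $\frac{338292}{95} \approx 3561.0$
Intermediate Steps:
$b = \frac{9397}{95}$ ($b = - \frac{3}{5} + \frac{\left(-184 - 164\right) \frac{163}{-114}}{5} = - \frac{3}{5} + \frac{\left(-348\right) 163 \left(- \frac{1}{114}\right)}{5} = - \frac{3}{5} + \frac{\left(-348\right) \left(- \frac{163}{114}\right)}{5} = - \frac{3}{5} + \frac{1}{5} \cdot \frac{9454}{19} = - \frac{3}{5} + \frac{9454}{95} = \frac{9397}{95} \approx 98.916$)
$b L{\left(K{\left(6,\left(-5 + \left(-2 + 1\right)\right) 5 \right)} \right)} = \frac{9397 \cdot 6^{2}}{95} = \frac{9397}{95} \cdot 36 = \frac{338292}{95}$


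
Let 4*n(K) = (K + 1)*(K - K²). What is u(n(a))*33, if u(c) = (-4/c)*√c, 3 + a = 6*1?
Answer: 22*I*√6 ≈ 53.889*I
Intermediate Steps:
a = 3 (a = -3 + 6*1 = -3 + 6 = 3)
n(K) = (1 + K)*(K - K²)/4 (n(K) = ((K + 1)*(K - K²))/4 = ((1 + K)*(K - K²))/4 = (1 + K)*(K - K²)/4)
u(c) = -4/√c
u(n(a))*33 = -4*2*√3/(3*√(1 - 1*3²))*33 = -4*2*√3/(3*√(1 - 1*9))*33 = -4*2*√3/(3*√(1 - 9))*33 = -4*(-I*√6/6)*33 = -(-2)*I*√6/3*33 = (2*I*√6/3)*33 = 22*I*√6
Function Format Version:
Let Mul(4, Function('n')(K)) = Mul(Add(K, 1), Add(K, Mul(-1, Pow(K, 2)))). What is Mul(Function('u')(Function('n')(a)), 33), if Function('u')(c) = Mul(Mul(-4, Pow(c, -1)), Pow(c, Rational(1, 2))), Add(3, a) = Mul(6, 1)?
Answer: Mul(22, I, Pow(6, Rational(1, 2))) ≈ Mul(53.889, I)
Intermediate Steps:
a = 3 (a = Add(-3, Mul(6, 1)) = Add(-3, 6) = 3)
Function('n')(K) = Mul(Rational(1, 4), Add(1, K), Add(K, Mul(-1, Pow(K, 2)))) (Function('n')(K) = Mul(Rational(1, 4), Mul(Add(K, 1), Add(K, Mul(-1, Pow(K, 2))))) = Mul(Rational(1, 4), Mul(Add(1, K), Add(K, Mul(-1, Pow(K, 2))))) = Mul(Rational(1, 4), Add(1, K), Add(K, Mul(-1, Pow(K, 2)))))
Function('u')(c) = Mul(-4, Pow(c, Rational(-1, 2)))
Mul(Function('u')(Function('n')(a)), 33) = Mul(Mul(-4, Pow(Mul(Rational(1, 4), 3, Add(1, Mul(-1, Pow(3, 2)))), Rational(-1, 2))), 33) = Mul(Mul(-4, Pow(Mul(Rational(1, 4), 3, Add(1, Mul(-1, 9))), Rational(-1, 2))), 33) = Mul(Mul(-4, Pow(Mul(Rational(1, 4), 3, Add(1, -9)), Rational(-1, 2))), 33) = Mul(Mul(-4, Pow(Mul(Rational(1, 4), 3, -8), Rational(-1, 2))), 33) = Mul(Mul(-4, Pow(-6, Rational(-1, 2))), 33) = Mul(Mul(-4, Mul(Rational(-1, 6), I, Pow(6, Rational(1, 2)))), 33) = Mul(Mul(Rational(2, 3), I, Pow(6, Rational(1, 2))), 33) = Mul(22, I, Pow(6, Rational(1, 2)))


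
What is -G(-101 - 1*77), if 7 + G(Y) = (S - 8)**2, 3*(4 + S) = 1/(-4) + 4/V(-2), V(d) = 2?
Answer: -17761/144 ≈ -123.34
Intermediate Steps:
S = -41/12 (S = -4 + (1/(-4) + 4/2)/3 = -4 + (1*(-1/4) + 4*(1/2))/3 = -4 + (-1/4 + 2)/3 = -4 + (1/3)*(7/4) = -4 + 7/12 = -41/12 ≈ -3.4167)
G(Y) = 17761/144 (G(Y) = -7 + (-41/12 - 8)**2 = -7 + (-137/12)**2 = -7 + 18769/144 = 17761/144)
-G(-101 - 1*77) = -1*17761/144 = -17761/144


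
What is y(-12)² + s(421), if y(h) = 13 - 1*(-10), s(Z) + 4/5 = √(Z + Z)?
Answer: 2641/5 + √842 ≈ 557.22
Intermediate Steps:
s(Z) = -⅘ + √2*√Z (s(Z) = -⅘ + √(Z + Z) = -⅘ + √(2*Z) = -⅘ + √2*√Z)
y(h) = 23 (y(h) = 13 + 10 = 23)
y(-12)² + s(421) = 23² + (-⅘ + √2*√421) = 529 + (-⅘ + √842) = 2641/5 + √842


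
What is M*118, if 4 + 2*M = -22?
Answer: -1534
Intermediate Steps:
M = -13 (M = -2 + (1/2)*(-22) = -2 - 11 = -13)
M*118 = -13*118 = -1534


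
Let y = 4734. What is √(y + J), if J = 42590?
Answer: 2*√11831 ≈ 217.54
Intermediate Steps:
√(y + J) = √(4734 + 42590) = √47324 = 2*√11831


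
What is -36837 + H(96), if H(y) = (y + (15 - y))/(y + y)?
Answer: -2357563/64 ≈ -36837.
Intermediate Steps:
H(y) = 15/(2*y) (H(y) = 15/((2*y)) = 15*(1/(2*y)) = 15/(2*y))
-36837 + H(96) = -36837 + (15/2)/96 = -36837 + (15/2)*(1/96) = -36837 + 5/64 = -2357563/64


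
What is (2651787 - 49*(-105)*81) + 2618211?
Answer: 5686743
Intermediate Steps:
(2651787 - 49*(-105)*81) + 2618211 = (2651787 + 5145*81) + 2618211 = (2651787 + 416745) + 2618211 = 3068532 + 2618211 = 5686743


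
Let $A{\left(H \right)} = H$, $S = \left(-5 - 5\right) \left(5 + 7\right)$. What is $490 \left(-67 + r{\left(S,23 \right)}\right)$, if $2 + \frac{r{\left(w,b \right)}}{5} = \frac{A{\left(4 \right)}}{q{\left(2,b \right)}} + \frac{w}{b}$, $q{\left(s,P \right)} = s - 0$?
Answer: $- \frac{1049090}{23} \approx -45613.0$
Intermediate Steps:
$S = -120$ ($S = \left(-10\right) 12 = -120$)
$q{\left(s,P \right)} = s$ ($q{\left(s,P \right)} = s + 0 = s$)
$r{\left(w,b \right)} = \frac{5 w}{b}$ ($r{\left(w,b \right)} = -10 + 5 \left(\frac{4}{2} + \frac{w}{b}\right) = -10 + 5 \left(4 \cdot \frac{1}{2} + \frac{w}{b}\right) = -10 + 5 \left(2 + \frac{w}{b}\right) = -10 + \left(10 + \frac{5 w}{b}\right) = \frac{5 w}{b}$)
$490 \left(-67 + r{\left(S,23 \right)}\right) = 490 \left(-67 + 5 \left(-120\right) \frac{1}{23}\right) = 490 \left(-67 - \frac{600}{23}\right) = 490 \left(- \frac{2141}{23}\right) = - \frac{1049090}{23}$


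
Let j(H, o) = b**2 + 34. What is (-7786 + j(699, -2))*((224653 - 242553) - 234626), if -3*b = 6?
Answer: 1956571448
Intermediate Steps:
b = -2 (b = -1/3*6 = -2)
j(H, o) = 38 (j(H, o) = (-2)**2 + 34 = 4 + 34 = 38)
(-7786 + j(699, -2))*((224653 - 242553) - 234626) = (-7786 + 38)*((224653 - 242553) - 234626) = -7748*(-17900 - 234626) = -7748*(-252526) = 1956571448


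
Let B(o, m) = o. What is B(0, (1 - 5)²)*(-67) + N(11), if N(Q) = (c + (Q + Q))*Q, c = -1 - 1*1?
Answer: 220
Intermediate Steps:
c = -2 (c = -1 - 1 = -2)
N(Q) = Q*(-2 + 2*Q) (N(Q) = (-2 + (Q + Q))*Q = (-2 + 2*Q)*Q = Q*(-2 + 2*Q))
B(0, (1 - 5)²)*(-67) + N(11) = 0*(-67) + 2*11*(-1 + 11) = 0 + 2*11*10 = 0 + 220 = 220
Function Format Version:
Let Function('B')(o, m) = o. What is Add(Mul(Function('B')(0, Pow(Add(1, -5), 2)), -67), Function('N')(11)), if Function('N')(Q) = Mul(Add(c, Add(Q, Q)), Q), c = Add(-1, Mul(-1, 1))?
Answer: 220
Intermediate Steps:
c = -2 (c = Add(-1, -1) = -2)
Function('N')(Q) = Mul(Q, Add(-2, Mul(2, Q))) (Function('N')(Q) = Mul(Add(-2, Add(Q, Q)), Q) = Mul(Add(-2, Mul(2, Q)), Q) = Mul(Q, Add(-2, Mul(2, Q))))
Add(Mul(Function('B')(0, Pow(Add(1, -5), 2)), -67), Function('N')(11)) = Add(Mul(0, -67), Mul(2, 11, Add(-1, 11))) = Add(0, Mul(2, 11, 10)) = Add(0, 220) = 220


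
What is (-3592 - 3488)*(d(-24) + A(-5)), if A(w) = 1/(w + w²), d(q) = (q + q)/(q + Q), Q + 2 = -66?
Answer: -93102/23 ≈ -4047.9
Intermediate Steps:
Q = -68 (Q = -2 - 66 = -68)
d(q) = 2*q/(-68 + q) (d(q) = (q + q)/(q - 68) = (2*q)/(-68 + q) = 2*q/(-68 + q))
(-3592 - 3488)*(d(-24) + A(-5)) = (-3592 - 3488)*(2*(-24)/(-68 - 24) + 1/((-5)*(1 - 5))) = -7080*(2*(-24)/(-92) - ⅕/(-4)) = -7080*(2*(-24)*(-1/92) - ⅕*(-¼)) = -7080*(12/23 + 1/20) = -7080*263/460 = -93102/23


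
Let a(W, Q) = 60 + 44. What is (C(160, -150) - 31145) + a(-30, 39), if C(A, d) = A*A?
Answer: -5441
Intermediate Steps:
C(A, d) = A²
a(W, Q) = 104
(C(160, -150) - 31145) + a(-30, 39) = (160² - 31145) + 104 = (25600 - 31145) + 104 = -5545 + 104 = -5441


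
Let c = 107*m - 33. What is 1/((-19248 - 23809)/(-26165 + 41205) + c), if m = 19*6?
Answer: 15040/182918543 ≈ 8.2222e-5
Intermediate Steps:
m = 114
c = 12165 (c = 107*114 - 33 = 12198 - 33 = 12165)
1/((-19248 - 23809)/(-26165 + 41205) + c) = 1/((-19248 - 23809)/(-26165 + 41205) + 12165) = 1/(-43057/15040 + 12165) = 1/(182918543/15040) = 15040/182918543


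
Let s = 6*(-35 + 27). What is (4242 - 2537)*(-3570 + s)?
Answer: -6168690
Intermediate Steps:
s = -48 (s = 6*(-8) = -48)
(4242 - 2537)*(-3570 + s) = (4242 - 2537)*(-3570 - 48) = 1705*(-3618) = -6168690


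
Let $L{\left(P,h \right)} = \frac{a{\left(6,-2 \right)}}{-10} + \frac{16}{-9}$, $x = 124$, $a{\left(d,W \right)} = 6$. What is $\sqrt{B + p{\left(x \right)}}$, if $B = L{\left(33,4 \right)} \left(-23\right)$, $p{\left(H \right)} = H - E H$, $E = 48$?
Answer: $\frac{i \sqrt{1298995}}{15} \approx 75.982 i$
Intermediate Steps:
$L{\left(P,h \right)} = - \frac{107}{45}$ ($L{\left(P,h \right)} = \frac{6}{-10} + \frac{16}{-9} = 6 \left(- \frac{1}{10}\right) + 16 \left(- \frac{1}{9}\right) = - \frac{3}{5} - \frac{16}{9} = - \frac{107}{45}$)
$p{\left(H \right)} = - 47 H$ ($p{\left(H \right)} = H - 48 H = - 47 H$)
$B = \frac{2461}{45}$ ($B = \left(- \frac{107}{45}\right) \left(-23\right) = \frac{2461}{45} \approx 54.689$)
$\sqrt{B + p{\left(x \right)}} = \sqrt{\frac{2461}{45} - 5828} = \sqrt{- \frac{259799}{45}} = \frac{i \sqrt{1298995}}{15}$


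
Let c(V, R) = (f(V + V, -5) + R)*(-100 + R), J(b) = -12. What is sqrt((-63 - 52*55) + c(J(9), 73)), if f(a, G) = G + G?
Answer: 68*I ≈ 68.0*I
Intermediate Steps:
f(a, G) = 2*G
c(V, R) = (-100 + R)*(-10 + R) (c(V, R) = (2*(-5) + R)*(-100 + R) = (-10 + R)*(-100 + R) = (-100 + R)*(-10 + R))
sqrt((-63 - 52*55) + c(J(9), 73)) = sqrt((-63 - 52*55) + (1000 + 73**2 - 110*73)) = sqrt((-63 - 2860) + (1000 + 5329 - 8030)) = sqrt(-2923 - 1701) = sqrt(-4624) = 68*I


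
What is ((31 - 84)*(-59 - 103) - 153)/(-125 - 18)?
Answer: -8433/143 ≈ -58.972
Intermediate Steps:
((31 - 84)*(-59 - 103) - 153)/(-125 - 18) = (-53*(-162) - 153)/(-143) = (8586 - 153)*(-1/143) = 8433*(-1/143) = -8433/143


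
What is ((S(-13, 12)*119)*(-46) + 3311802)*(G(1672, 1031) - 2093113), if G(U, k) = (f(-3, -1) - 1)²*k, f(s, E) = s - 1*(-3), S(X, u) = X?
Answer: -7077438091048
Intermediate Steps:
f(s, E) = 3 + s (f(s, E) = s + 3 = 3 + s)
G(U, k) = k (G(U, k) = ((3 - 3) - 1)²*k = (0 - 1)²*k = (-1)²*k = 1*k = k)
((S(-13, 12)*119)*(-46) + 3311802)*(G(1672, 1031) - 2093113) = (-13*119*(-46) + 3311802)*(1031 - 2093113) = (-1547*(-46) + 3311802)*(-2092082) = (71162 + 3311802)*(-2092082) = 3382964*(-2092082) = -7077438091048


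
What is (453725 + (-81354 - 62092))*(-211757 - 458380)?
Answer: -207929438223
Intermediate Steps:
(453725 + (-81354 - 62092))*(-211757 - 458380) = (453725 - 143446)*(-670137) = 310279*(-670137) = -207929438223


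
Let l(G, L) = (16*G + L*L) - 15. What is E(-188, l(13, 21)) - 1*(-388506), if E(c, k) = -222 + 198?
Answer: 388482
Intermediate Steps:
l(G, L) = -15 + L² + 16*G (l(G, L) = (16*G + L²) - 15 = (L² + 16*G) - 15 = -15 + L² + 16*G)
E(c, k) = -24
E(-188, l(13, 21)) - 1*(-388506) = -24 - 1*(-388506) = -24 + 388506 = 388482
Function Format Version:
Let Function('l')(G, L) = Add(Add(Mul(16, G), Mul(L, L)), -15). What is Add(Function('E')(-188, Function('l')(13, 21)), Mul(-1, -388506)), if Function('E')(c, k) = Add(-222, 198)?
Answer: 388482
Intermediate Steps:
Function('l')(G, L) = Add(-15, Pow(L, 2), Mul(16, G)) (Function('l')(G, L) = Add(Add(Mul(16, G), Pow(L, 2)), -15) = Add(Add(Pow(L, 2), Mul(16, G)), -15) = Add(-15, Pow(L, 2), Mul(16, G)))
Function('E')(c, k) = -24
Add(Function('E')(-188, Function('l')(13, 21)), Mul(-1, -388506)) = Add(-24, Mul(-1, -388506)) = Add(-24, 388506) = 388482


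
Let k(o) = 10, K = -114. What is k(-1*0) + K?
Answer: -104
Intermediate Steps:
k(-1*0) + K = 10 - 114 = -104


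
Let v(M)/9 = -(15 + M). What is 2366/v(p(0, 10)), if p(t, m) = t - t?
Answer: -2366/135 ≈ -17.526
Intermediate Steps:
p(t, m) = 0
v(M) = -135 - 9*M (v(M) = 9*(-(15 + M)) = 9*(-15 - M) = -135 - 9*M)
2366/v(p(0, 10)) = 2366/(-135 - 9*0) = 2366/(-135 + 0) = 2366/(-135) = 2366*(-1/135) = -2366/135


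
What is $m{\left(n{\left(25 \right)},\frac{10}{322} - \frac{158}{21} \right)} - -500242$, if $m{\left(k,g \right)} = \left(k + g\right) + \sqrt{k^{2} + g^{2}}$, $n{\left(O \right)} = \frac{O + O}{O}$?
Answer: $\frac{34516319}{69} + \frac{\sqrt{286333}}{69} \approx 5.0024 \cdot 10^{5}$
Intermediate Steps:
$n{\left(O \right)} = 2$ ($n{\left(O \right)} = \frac{2 O}{O} = 2$)
$m{\left(k,g \right)} = g + k + \sqrt{g^{2} + k^{2}}$ ($m{\left(k,g \right)} = \left(g + k\right) + \sqrt{g^{2} + k^{2}} = g + k + \sqrt{g^{2} + k^{2}}$)
$m{\left(n{\left(25 \right)},\frac{10}{322} - \frac{158}{21} \right)} - -500242 = \left(\left(\frac{10}{322} - \frac{158}{21}\right) + 2 + \sqrt{\left(\frac{10}{322} - \frac{158}{21}\right)^{2} + 2^{2}}\right) - -500242 = \left(\left(10 \cdot \frac{1}{322} - \frac{158}{21}\right) + 2 + \sqrt{\left(10 \cdot \frac{1}{322} - \frac{158}{21}\right)^{2} + 4}\right) + 500242 = \left(\left(\frac{5}{161} - \frac{158}{21}\right) + 2 + \sqrt{\left(\frac{5}{161} - \frac{158}{21}\right)^{2} + 4}\right) + 500242 = \left(- \frac{517}{69} + 2 + \sqrt{\left(- \frac{517}{69}\right)^{2} + 4}\right) + 500242 = \left(- \frac{517}{69} + 2 + \sqrt{\frac{267289}{4761} + 4}\right) + 500242 = \left(- \frac{517}{69} + 2 + \sqrt{\frac{286333}{4761}}\right) + 500242 = \left(- \frac{517}{69} + 2 + \frac{\sqrt{286333}}{69}\right) + 500242 = \left(- \frac{379}{69} + \frac{\sqrt{286333}}{69}\right) + 500242 = \frac{34516319}{69} + \frac{\sqrt{286333}}{69}$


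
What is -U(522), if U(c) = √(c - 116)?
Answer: -√406 ≈ -20.149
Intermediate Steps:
U(c) = √(-116 + c)
-U(522) = -√(-116 + 522) = -√406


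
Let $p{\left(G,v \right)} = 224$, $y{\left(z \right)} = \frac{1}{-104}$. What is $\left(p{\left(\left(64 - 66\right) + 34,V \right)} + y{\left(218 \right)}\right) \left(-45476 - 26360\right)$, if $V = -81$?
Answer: $- \frac{418354905}{26} \approx -1.6091 \cdot 10^{7}$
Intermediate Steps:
$y{\left(z \right)} = - \frac{1}{104}$
$\left(p{\left(\left(64 - 66\right) + 34,V \right)} + y{\left(218 \right)}\right) \left(-45476 - 26360\right) = \left(224 - \frac{1}{104}\right) \left(-45476 - 26360\right) = \frac{23295}{104} \left(-71836\right) = - \frac{418354905}{26}$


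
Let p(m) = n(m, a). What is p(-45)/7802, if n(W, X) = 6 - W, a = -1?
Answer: 51/7802 ≈ 0.0065368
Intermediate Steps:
p(m) = 6 - m
p(-45)/7802 = (6 - 1*(-45))/7802 = (6 + 45)*(1/7802) = 51*(1/7802) = 51/7802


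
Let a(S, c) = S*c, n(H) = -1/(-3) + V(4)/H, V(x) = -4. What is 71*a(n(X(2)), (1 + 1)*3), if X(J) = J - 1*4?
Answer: 994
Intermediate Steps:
X(J) = -4 + J (X(J) = J - 4 = -4 + J)
n(H) = ⅓ - 4/H (n(H) = -1/(-3) - 4/H = -1*(-⅓) - 4/H = ⅓ - 4/H)
71*a(n(X(2)), (1 + 1)*3) = 71*(((-12 + (-4 + 2))/(3*(-4 + 2)))*((1 + 1)*3)) = 71*(((⅓)*(-12 - 2)/(-2))*(2*3)) = 71*(((⅓)*(-½)*(-14))*6) = 71*((7/3)*6) = 71*14 = 994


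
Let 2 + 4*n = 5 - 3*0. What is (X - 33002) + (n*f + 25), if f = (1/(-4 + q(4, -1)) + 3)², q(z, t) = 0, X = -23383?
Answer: -3606677/64 ≈ -56354.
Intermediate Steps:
n = ¾ (n = -½ + (5 - 3*0)/4 = -½ + (5 + 0)/4 = -½ + (¼)*5 = -½ + 5/4 = ¾ ≈ 0.75000)
f = 121/16 (f = (1/(-4 + 0) + 3)² = (1/(-4) + 3)² = (-¼ + 3)² = (11/4)² = 121/16 ≈ 7.5625)
(X - 33002) + (n*f + 25) = (-23383 - 33002) + ((¾)*(121/16) + 25) = -56385 + (363/64 + 25) = -56385 + 1963/64 = -3606677/64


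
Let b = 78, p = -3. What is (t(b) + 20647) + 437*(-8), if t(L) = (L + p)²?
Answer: 22776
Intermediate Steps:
t(L) = (-3 + L)² (t(L) = (L - 3)² = (-3 + L)²)
(t(b) + 20647) + 437*(-8) = ((-3 + 78)² + 20647) + 437*(-8) = (75² + 20647) - 3496 = (5625 + 20647) - 3496 = 26272 - 3496 = 22776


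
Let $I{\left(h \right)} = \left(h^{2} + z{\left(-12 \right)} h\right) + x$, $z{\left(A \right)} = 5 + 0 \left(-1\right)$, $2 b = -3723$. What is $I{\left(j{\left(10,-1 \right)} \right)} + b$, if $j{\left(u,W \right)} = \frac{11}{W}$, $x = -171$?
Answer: $- \frac{3933}{2} \approx -1966.5$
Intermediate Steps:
$b = - \frac{3723}{2}$ ($b = \frac{1}{2} \left(-3723\right) = - \frac{3723}{2} \approx -1861.5$)
$z{\left(A \right)} = 5$ ($z{\left(A \right)} = 5 + 0 = 5$)
$I{\left(h \right)} = -171 + h^{2} + 5 h$ ($I{\left(h \right)} = \left(h^{2} + 5 h\right) - 171 = -171 + h^{2} + 5 h$)
$I{\left(j{\left(10,-1 \right)} \right)} + b = \left(-171 + \left(\frac{11}{-1}\right)^{2} + 5 \frac{11}{-1}\right) - \frac{3723}{2} = \left(-171 + \left(11 \left(-1\right)\right)^{2} + 5 \cdot 11 \left(-1\right)\right) - \frac{3723}{2} = \left(-171 + \left(-11\right)^{2} + 5 \left(-11\right)\right) - \frac{3723}{2} = \left(-171 + 121 - 55\right) - \frac{3723}{2} = -105 - \frac{3723}{2} = - \frac{3933}{2}$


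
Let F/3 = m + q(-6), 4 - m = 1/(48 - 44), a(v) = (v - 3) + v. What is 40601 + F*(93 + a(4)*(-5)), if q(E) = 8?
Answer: 42998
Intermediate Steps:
a(v) = -3 + 2*v (a(v) = (-3 + v) + v = -3 + 2*v)
m = 15/4 (m = 4 - 1/(48 - 44) = 4 - 1/4 = 4 - 1*¼ = 4 - ¼ = 15/4 ≈ 3.7500)
F = 141/4 (F = 3*(15/4 + 8) = 3*(47/4) = 141/4 ≈ 35.250)
40601 + F*(93 + a(4)*(-5)) = 40601 + 141*(93 + (-3 + 2*4)*(-5))/4 = 40601 + 141*(93 + (-3 + 8)*(-5))/4 = 40601 + 141*(93 + 5*(-5))/4 = 40601 + 141*(93 - 25)/4 = 40601 + (141/4)*68 = 40601 + 2397 = 42998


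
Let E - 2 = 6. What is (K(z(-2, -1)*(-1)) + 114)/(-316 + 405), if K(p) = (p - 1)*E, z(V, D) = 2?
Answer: 90/89 ≈ 1.0112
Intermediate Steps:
E = 8 (E = 2 + 6 = 8)
K(p) = -8 + 8*p (K(p) = (p - 1)*8 = (-1 + p)*8 = -8 + 8*p)
(K(z(-2, -1)*(-1)) + 114)/(-316 + 405) = ((-8 + 8*(2*(-1))) + 114)/(-316 + 405) = ((-8 + 8*(-2)) + 114)/89 = ((-8 - 16) + 114)*(1/89) = (-24 + 114)*(1/89) = 90*(1/89) = 90/89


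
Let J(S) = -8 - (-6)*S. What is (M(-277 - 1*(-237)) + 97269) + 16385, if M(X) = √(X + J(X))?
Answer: 113654 + 12*I*√2 ≈ 1.1365e+5 + 16.971*I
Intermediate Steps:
J(S) = -8 + 6*S
M(X) = √(-8 + 7*X) (M(X) = √(X + (-8 + 6*X)) = √(-8 + 7*X))
(M(-277 - 1*(-237)) + 97269) + 16385 = (√(-8 + 7*(-277 - 1*(-237))) + 97269) + 16385 = (√(-8 + 7*(-277 + 237)) + 97269) + 16385 = (√(-8 + 7*(-40)) + 97269) + 16385 = (√(-8 - 280) + 97269) + 16385 = (√(-288) + 97269) + 16385 = (12*I*√2 + 97269) + 16385 = (97269 + 12*I*√2) + 16385 = 113654 + 12*I*√2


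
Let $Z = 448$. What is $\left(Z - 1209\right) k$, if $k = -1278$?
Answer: $972558$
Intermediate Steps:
$\left(Z - 1209\right) k = \left(448 - 1209\right) \left(-1278\right) = \left(-761\right) \left(-1278\right) = 972558$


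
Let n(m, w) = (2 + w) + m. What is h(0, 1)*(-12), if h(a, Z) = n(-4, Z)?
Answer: 12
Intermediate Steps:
n(m, w) = 2 + m + w
h(a, Z) = -2 + Z (h(a, Z) = 2 - 4 + Z = -2 + Z)
h(0, 1)*(-12) = (-2 + 1)*(-12) = -1*(-12) = 12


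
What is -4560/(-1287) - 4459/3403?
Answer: 3259649/1459887 ≈ 2.2328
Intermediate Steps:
-4560/(-1287) - 4459/3403 = -4560*(-1/1287) - 4459*1/3403 = 1520/429 - 4459/3403 = 3259649/1459887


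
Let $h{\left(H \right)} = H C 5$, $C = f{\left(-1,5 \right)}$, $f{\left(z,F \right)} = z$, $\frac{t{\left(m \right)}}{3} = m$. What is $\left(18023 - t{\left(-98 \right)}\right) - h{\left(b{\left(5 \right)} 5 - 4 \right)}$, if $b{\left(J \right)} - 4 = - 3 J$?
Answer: $18022$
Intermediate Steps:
$b{\left(J \right)} = 4 - 3 J$
$t{\left(m \right)} = 3 m$
$C = -1$
$h{\left(H \right)} = - 5 H$ ($h{\left(H \right)} = H \left(-1\right) 5 = - H 5 = - 5 H$)
$\left(18023 - t{\left(-98 \right)}\right) - h{\left(b{\left(5 \right)} 5 - 4 \right)} = \left(18023 - 3 \left(-98\right)\right) - - 5 \left(\left(4 - 15\right) 5 - 4\right) = \left(18023 - -294\right) - - 5 \left(\left(4 - 15\right) 5 - 4\right) = \left(18023 + 294\right) - - 5 \left(\left(-11\right) 5 - 4\right) = 18317 - - 5 \left(-55 - 4\right) = 18317 - \left(-5\right) \left(-59\right) = 18317 - 295 = 18022$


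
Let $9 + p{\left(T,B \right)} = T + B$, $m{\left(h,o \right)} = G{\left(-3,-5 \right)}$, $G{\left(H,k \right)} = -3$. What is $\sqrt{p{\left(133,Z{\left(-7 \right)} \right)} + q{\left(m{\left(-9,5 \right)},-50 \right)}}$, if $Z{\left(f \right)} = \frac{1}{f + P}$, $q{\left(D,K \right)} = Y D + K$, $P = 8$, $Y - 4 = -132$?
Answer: $3 \sqrt{51} \approx 21.424$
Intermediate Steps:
$Y = -128$ ($Y = 4 - 132 = -128$)
$m{\left(h,o \right)} = -3$
$q{\left(D,K \right)} = K - 128 D$ ($q{\left(D,K \right)} = - 128 D + K = K - 128 D$)
$Z{\left(f \right)} = \frac{1}{8 + f}$ ($Z{\left(f \right)} = \frac{1}{f + 8} = \frac{1}{8 + f}$)
$p{\left(T,B \right)} = -9 + B + T$ ($p{\left(T,B \right)} = -9 + \left(T + B\right) = -9 + \left(B + T\right) = -9 + B + T$)
$\sqrt{p{\left(133,Z{\left(-7 \right)} \right)} + q{\left(m{\left(-9,5 \right)},-50 \right)}} = \sqrt{\left(-9 + \frac{1}{8 - 7} + 133\right) - -334} = \sqrt{\left(-9 + 1^{-1} + 133\right) + \left(-50 + 384\right)} = \sqrt{\left(-9 + 1 + 133\right) + 334} = \sqrt{125 + 334} = \sqrt{459} = 3 \sqrt{51}$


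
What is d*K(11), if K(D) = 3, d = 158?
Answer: 474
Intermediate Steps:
d*K(11) = 158*3 = 474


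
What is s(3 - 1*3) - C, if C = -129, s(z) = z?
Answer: 129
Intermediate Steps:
s(3 - 1*3) - C = (3 - 1*3) - 1*(-129) = (3 - 3) + 129 = 0 + 129 = 129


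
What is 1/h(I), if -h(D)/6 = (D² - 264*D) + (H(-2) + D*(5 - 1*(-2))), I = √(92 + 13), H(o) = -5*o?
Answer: 23/8306304 + 257*√105/41531520 ≈ 6.6178e-5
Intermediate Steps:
I = √105 ≈ 10.247
h(D) = -60 - 6*D² + 1542*D (h(D) = -6*((D² - 264*D) + (-5*(-2) + D*(5 - 1*(-2)))) = -6*((D² - 264*D) + (10 + D*(5 + 2))) = -6*((D² - 264*D) + (10 + D*7)) = -6*((D² - 264*D) + (10 + 7*D)) = -6*(10 + D² - 257*D) = -60 - 6*D² + 1542*D)
1/h(I) = 1/(-60 - 6*(√105)² + 1542*√105) = 1/(-60 - 6*105 + 1542*√105) = 1/(-60 - 630 + 1542*√105) = 1/(-690 + 1542*√105)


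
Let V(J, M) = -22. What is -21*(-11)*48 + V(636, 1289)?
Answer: 11066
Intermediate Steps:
-21*(-11)*48 + V(636, 1289) = -21*(-11)*48 - 22 = 231*48 - 22 = 11088 - 22 = 11066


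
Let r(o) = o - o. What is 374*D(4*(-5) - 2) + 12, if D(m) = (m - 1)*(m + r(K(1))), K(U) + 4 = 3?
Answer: 189256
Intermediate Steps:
K(U) = -1 (K(U) = -4 + 3 = -1)
r(o) = 0
D(m) = m*(-1 + m) (D(m) = (m - 1)*(m + 0) = (-1 + m)*m = m*(-1 + m))
374*D(4*(-5) - 2) + 12 = 374*((4*(-5) - 2)*(-1 + (4*(-5) - 2))) + 12 = 374*((-20 - 2)*(-1 + (-20 - 2))) + 12 = 374*(-22*(-1 - 22)) + 12 = 374*(-22*(-23)) + 12 = 374*506 + 12 = 189244 + 12 = 189256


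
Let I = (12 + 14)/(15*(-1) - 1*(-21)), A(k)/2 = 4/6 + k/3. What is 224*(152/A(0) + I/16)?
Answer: 76790/3 ≈ 25597.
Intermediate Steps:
A(k) = 4/3 + 2*k/3 (A(k) = 2*(4/6 + k/3) = 2*(4*(⅙) + k*(⅓)) = 2*(⅔ + k/3) = 4/3 + 2*k/3)
I = 13/3 (I = 26/(-15 + 21) = 26/6 = 26*(⅙) = 13/3 ≈ 4.3333)
224*(152/A(0) + I/16) = 224*(152/(4/3 + (⅔)*0) + (13/3)/16) = 224*(152/(4/3 + 0) + (13/3)*(1/16)) = 224*(152/(4/3) + 13/48) = 224*(152*(¾) + 13/48) = 224*(114 + 13/48) = 224*(5485/48) = 76790/3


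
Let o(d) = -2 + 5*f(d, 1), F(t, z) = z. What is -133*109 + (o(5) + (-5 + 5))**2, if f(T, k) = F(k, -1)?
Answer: -14448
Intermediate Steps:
f(T, k) = -1
o(d) = -7 (o(d) = -2 + 5*(-1) = -2 - 5 = -7)
-133*109 + (o(5) + (-5 + 5))**2 = -133*109 + (-7 + (-5 + 5))**2 = -14497 + (-7 + 0)**2 = -14497 + (-7)**2 = -14497 + 49 = -14448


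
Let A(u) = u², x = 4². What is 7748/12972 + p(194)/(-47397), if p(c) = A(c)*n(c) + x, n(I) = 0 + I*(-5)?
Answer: 5642080841/7319451 ≈ 770.83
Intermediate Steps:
n(I) = -5*I (n(I) = 0 - 5*I = -5*I)
x = 16
p(c) = 16 - 5*c³ (p(c) = c²*(-5*c) + 16 = -5*c³ + 16 = 16 - 5*c³)
7748/12972 + p(194)/(-47397) = 7748/12972 + (16 - 5*194³)/(-47397) = 7748*(1/12972) + (16 - 5*7301384)*(-1/47397) = 1937/3243 + (16 - 36506920)*(-1/47397) = 1937/3243 - 36506904*(-1/47397) = 1937/3243 + 1738424/2257 = 5642080841/7319451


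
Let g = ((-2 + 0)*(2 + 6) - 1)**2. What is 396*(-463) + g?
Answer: -183059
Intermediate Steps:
g = 289 (g = (-2*8 - 1)**2 = (-16 - 1)**2 = (-17)**2 = 289)
396*(-463) + g = 396*(-463) + 289 = -183348 + 289 = -183059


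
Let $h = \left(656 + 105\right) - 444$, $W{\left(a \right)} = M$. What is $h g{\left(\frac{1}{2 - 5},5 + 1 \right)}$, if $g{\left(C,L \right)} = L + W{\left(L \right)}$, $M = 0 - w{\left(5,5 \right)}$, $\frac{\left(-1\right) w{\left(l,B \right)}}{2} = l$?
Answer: $5072$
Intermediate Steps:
$w{\left(l,B \right)} = - 2 l$
$M = 10$ ($M = 0 - \left(-2\right) 5 = 0 - -10 = 0 + 10 = 10$)
$W{\left(a \right)} = 10$
$g{\left(C,L \right)} = 10 + L$ ($g{\left(C,L \right)} = L + 10 = 10 + L$)
$h = 317$ ($h = 761 - 444 = 317$)
$h g{\left(\frac{1}{2 - 5},5 + 1 \right)} = 317 \left(10 + \left(5 + 1\right)\right) = 317 \left(10 + 6\right) = 317 \cdot 16 = 5072$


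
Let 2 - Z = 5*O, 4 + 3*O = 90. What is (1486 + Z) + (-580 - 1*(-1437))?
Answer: 6605/3 ≈ 2201.7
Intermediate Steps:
O = 86/3 (O = -4/3 + (⅓)*90 = -4/3 + 30 = 86/3 ≈ 28.667)
Z = -424/3 (Z = 2 - 5*86/3 = 2 - 1*430/3 = 2 - 430/3 = -424/3 ≈ -141.33)
(1486 + Z) + (-580 - 1*(-1437)) = (1486 - 424/3) + (-580 - 1*(-1437)) = 4034/3 + (-580 + 1437) = 4034/3 + 857 = 6605/3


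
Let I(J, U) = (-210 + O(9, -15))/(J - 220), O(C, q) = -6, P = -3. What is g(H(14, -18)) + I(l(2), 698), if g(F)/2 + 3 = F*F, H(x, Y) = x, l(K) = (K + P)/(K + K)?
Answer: 340930/881 ≈ 386.98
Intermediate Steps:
l(K) = (-3 + K)/(2*K) (l(K) = (K - 3)/(K + K) = (-3 + K)/((2*K)) = (-3 + K)*(1/(2*K)) = (-3 + K)/(2*K))
I(J, U) = -216/(-220 + J) (I(J, U) = (-210 - 6)/(J - 220) = -216/(-220 + J))
g(F) = -6 + 2*F² (g(F) = -6 + 2*(F*F) = -6 + 2*F²)
g(H(14, -18)) + I(l(2), 698) = (-6 + 2*14²) - 216/(-220 + (½)*(-3 + 2)/2) = (-6 + 2*196) - 216/(-220 + (½)*(½)*(-1)) = (-6 + 392) - 216/(-220 - ¼) = 386 - 216/(-881/4) = 386 - 216*(-4/881) = 386 + 864/881 = 340930/881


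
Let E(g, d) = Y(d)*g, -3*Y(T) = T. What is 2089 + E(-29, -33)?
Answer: 1770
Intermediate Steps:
Y(T) = -T/3
E(g, d) = -d*g/3 (E(g, d) = (-d/3)*g = -d*g/3)
2089 + E(-29, -33) = 2089 - ⅓*(-33)*(-29) = 2089 - 319 = 1770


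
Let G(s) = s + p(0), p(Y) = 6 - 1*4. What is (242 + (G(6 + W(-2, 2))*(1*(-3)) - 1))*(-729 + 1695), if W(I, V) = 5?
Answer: 195132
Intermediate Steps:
p(Y) = 2 (p(Y) = 6 - 4 = 2)
G(s) = 2 + s (G(s) = s + 2 = 2 + s)
(242 + (G(6 + W(-2, 2))*(1*(-3)) - 1))*(-729 + 1695) = (242 + ((2 + (6 + 5))*(1*(-3)) - 1))*(-729 + 1695) = (242 + ((2 + 11)*(-3) - 1))*966 = (242 + (13*(-3) - 1))*966 = (242 + (-39 - 1))*966 = (242 - 40)*966 = 202*966 = 195132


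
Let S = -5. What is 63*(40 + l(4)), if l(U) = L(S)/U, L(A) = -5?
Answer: 9765/4 ≈ 2441.3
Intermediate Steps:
l(U) = -5/U
63*(40 + l(4)) = 63*(40 - 5/4) = 63*(155/4) = 9765/4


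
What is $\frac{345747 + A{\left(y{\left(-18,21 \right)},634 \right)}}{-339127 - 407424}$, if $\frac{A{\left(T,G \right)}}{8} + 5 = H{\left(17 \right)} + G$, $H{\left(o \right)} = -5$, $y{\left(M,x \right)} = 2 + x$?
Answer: $- \frac{350739}{746551} \approx -0.46981$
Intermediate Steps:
$A{\left(T,G \right)} = -80 + 8 G$ ($A{\left(T,G \right)} = -40 + 8 \left(-5 + G\right) = -40 + \left(-40 + 8 G\right) = -80 + 8 G$)
$\frac{345747 + A{\left(y{\left(-18,21 \right)},634 \right)}}{-339127 - 407424} = \frac{345747 + \left(-80 + 8 \cdot 634\right)}{-339127 - 407424} = \frac{345747 + \left(-80 + 5072\right)}{-746551} = \left(345747 + 4992\right) \left(- \frac{1}{746551}\right) = 350739 \left(- \frac{1}{746551}\right) = - \frac{350739}{746551}$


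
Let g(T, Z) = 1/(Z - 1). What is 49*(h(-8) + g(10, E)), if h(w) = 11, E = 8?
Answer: 546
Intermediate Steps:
g(T, Z) = 1/(-1 + Z)
49*(h(-8) + g(10, E)) = 49*(11 + 1/(-1 + 8)) = 49*(11 + 1/7) = 49*(11 + ⅐) = 49*(78/7) = 546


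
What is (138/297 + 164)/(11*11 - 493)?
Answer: -8141/18414 ≈ -0.44211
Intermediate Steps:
(138/297 + 164)/(11*11 - 493) = (138*(1/297) + 164)/(121 - 493) = (46/99 + 164)/(-372) = (16282/99)*(-1/372) = -8141/18414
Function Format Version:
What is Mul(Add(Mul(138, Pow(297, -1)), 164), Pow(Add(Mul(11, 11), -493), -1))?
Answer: Rational(-8141, 18414) ≈ -0.44211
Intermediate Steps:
Mul(Add(Mul(138, Pow(297, -1)), 164), Pow(Add(Mul(11, 11), -493), -1)) = Mul(Add(Mul(138, Rational(1, 297)), 164), Pow(Add(121, -493), -1)) = Mul(Add(Rational(46, 99), 164), Pow(-372, -1)) = Mul(Rational(16282, 99), Rational(-1, 372)) = Rational(-8141, 18414)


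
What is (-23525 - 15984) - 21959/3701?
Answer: -146244768/3701 ≈ -39515.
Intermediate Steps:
(-23525 - 15984) - 21959/3701 = -39509 - 21959*1/3701 = -39509 - 21959/3701 = -146244768/3701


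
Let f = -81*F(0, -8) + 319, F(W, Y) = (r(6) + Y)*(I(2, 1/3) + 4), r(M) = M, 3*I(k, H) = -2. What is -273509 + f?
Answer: -272650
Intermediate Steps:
I(k, H) = -⅔ (I(k, H) = (⅓)*(-2) = -⅔)
F(W, Y) = 20 + 10*Y/3 (F(W, Y) = (6 + Y)*(-⅔ + 4) = (6 + Y)*(10/3) = 20 + 10*Y/3)
f = 859 (f = -81*(20 + (10/3)*(-8)) + 319 = -81*(20 - 80/3) + 319 = -81*(-20/3) + 319 = 540 + 319 = 859)
-273509 + f = -273509 + 859 = -272650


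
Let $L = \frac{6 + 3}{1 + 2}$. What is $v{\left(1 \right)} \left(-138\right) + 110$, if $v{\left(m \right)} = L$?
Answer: $-304$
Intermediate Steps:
$L = 3$ ($L = \frac{9}{3} = 9 \cdot \frac{1}{3} = 3$)
$v{\left(m \right)} = 3$
$v{\left(1 \right)} \left(-138\right) + 110 = 3 \left(-138\right) + 110 = -414 + 110 = -304$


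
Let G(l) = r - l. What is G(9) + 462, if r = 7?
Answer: 460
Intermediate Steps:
G(l) = 7 - l
G(9) + 462 = (7 - 1*9) + 462 = (7 - 9) + 462 = -2 + 462 = 460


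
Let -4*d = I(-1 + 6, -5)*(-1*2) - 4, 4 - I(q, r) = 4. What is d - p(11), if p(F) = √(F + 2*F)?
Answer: 1 - √33 ≈ -4.7446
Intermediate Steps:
I(q, r) = 0 (I(q, r) = 4 - 1*4 = 4 - 4 = 0)
p(F) = √3*√F (p(F) = √(3*F) = √3*√F)
d = 1 (d = -(0*(-1*2) - 4)/4 = -(0*(-2) - 4)/4 = -(0 - 4)/4 = -¼*(-4) = 1)
d - p(11) = 1 - √3*√11 = 1 - √33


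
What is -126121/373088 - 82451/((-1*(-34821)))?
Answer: -35153138029/12991297248 ≈ -2.7059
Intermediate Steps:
-126121/373088 - 82451/((-1*(-34821))) = -126121*1/373088 - 82451/34821 = -126121/373088 - 82451*1/34821 = -126121/373088 - 82451/34821 = -35153138029/12991297248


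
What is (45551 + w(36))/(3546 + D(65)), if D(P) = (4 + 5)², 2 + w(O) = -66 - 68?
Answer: 1465/117 ≈ 12.521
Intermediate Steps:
w(O) = -136 (w(O) = -2 + (-66 - 68) = -2 - 134 = -136)
D(P) = 81 (D(P) = 9² = 81)
(45551 + w(36))/(3546 + D(65)) = (45551 - 136)/(3546 + 81) = 45415/3627 = 45415*(1/3627) = 1465/117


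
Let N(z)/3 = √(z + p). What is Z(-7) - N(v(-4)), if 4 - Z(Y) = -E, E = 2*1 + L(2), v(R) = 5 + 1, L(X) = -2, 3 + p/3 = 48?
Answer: 4 - 3*√141 ≈ -31.623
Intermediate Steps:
p = 135 (p = -9 + 3*48 = -9 + 144 = 135)
v(R) = 6
E = 0 (E = 2*1 - 2 = 2 - 2 = 0)
N(z) = 3*√(135 + z) (N(z) = 3*√(z + 135) = 3*√(135 + z))
Z(Y) = 4 (Z(Y) = 4 - (-1)*0 = 4 - 1*0 = 4 + 0 = 4)
Z(-7) - N(v(-4)) = 4 - 3*√(135 + 6) = 4 - 3*√141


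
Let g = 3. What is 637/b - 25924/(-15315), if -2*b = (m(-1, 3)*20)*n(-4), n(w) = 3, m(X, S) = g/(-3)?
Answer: 46815/2042 ≈ 22.926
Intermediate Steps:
m(X, S) = -1 (m(X, S) = 3/(-3) = 3*(-1/3) = -1)
b = 30 (b = -(-1*20)*3/2 = -(-10)*3 = -1/2*(-60) = 30)
637/b - 25924/(-15315) = 637/30 - 25924/(-15315) = 637*(1/30) - 25924*(-1/15315) = 637/30 + 25924/15315 = 46815/2042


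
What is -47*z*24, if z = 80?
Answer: -90240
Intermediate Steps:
-47*z*24 = -47*80*24 = -3760*24 = -90240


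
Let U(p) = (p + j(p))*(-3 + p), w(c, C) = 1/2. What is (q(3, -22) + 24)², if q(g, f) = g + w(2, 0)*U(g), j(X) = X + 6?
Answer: 729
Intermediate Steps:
w(c, C) = ½
j(X) = 6 + X
U(p) = (-3 + p)*(6 + 2*p) (U(p) = (p + (6 + p))*(-3 + p) = (6 + 2*p)*(-3 + p) = (-3 + p)*(6 + 2*p))
q(g, f) = -9 + g + g² (q(g, f) = g + (-18 + 2*g²)/2 = g + (-9 + g²) = -9 + g + g²)
(q(3, -22) + 24)² = ((-9 + 3 + 3²) + 24)² = ((-9 + 3 + 9) + 24)² = (3 + 24)² = 27² = 729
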